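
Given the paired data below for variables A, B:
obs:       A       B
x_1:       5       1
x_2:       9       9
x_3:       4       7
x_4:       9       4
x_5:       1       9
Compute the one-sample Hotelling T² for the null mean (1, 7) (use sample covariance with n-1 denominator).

Step 1 — sample mean vector:
  mean(A) = (5 + 9 + 4 + 9 + 1) / 5 = 28/5 = 5.6
  mean(B) = (1 + 9 + 7 + 4 + 9) / 5 = 30/5 = 6
  x̄ = (5.6, 6),  deviation x̄ - mu_0 = (5.6, 6) - (1, 7) = (4.6, -1).

Step 2 — sample covariance matrix, S[i,j] = (1/(n-1)) · Σ_k (x_{k,i} - mean_i) · (x_{k,j} - mean_j), divisor n-1 = 4:
  S[A,A] = ((-0.6)·(-0.6) + (3.4)·(3.4) + (-1.6)·(-1.6) + (3.4)·(3.4) + (-4.6)·(-4.6)) / 4 = 47.2/4 = 11.8
  S[A,B] = ((-0.6)·(-5) + (3.4)·(3) + (-1.6)·(1) + (3.4)·(-2) + (-4.6)·(3)) / 4 = -9/4 = -2.25
  S[B,B] = ((-5)·(-5) + (3)·(3) + (1)·(1) + (-2)·(-2) + (3)·(3)) / 4 = 48/4 = 12
  S = [[11.8, -2.25],
 [-2.25, 12]].

Step 3 — invert S. det(S) = 11.8·12 - (-2.25)² = 136.5375.
  S^{-1} = (1/det) · [[d, -b], [-b, a]] = [[0.0879, 0.0165],
 [0.0165, 0.0864]].

Step 4 — quadratic form (x̄ - mu_0)^T · S^{-1} · (x̄ - mu_0):
  S^{-1} · (x̄ - mu_0) = (0.3878, -0.0106),
  (x̄ - mu_0)^T · [...] = (4.6)·(0.3878) + (-1)·(-0.0106) = 1.7945.

Step 5 — scale by n: T² = 5 · 1.7945 = 8.9726.

T² ≈ 8.9726


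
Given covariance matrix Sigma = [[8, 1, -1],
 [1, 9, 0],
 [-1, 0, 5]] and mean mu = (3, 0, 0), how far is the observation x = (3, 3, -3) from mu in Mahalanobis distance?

Step 1 — centre the observation: (x - mu) = (0, 3, -3).

Step 2 — invert Sigma (cofactor / det for 3×3, or solve directly):
  Sigma^{-1} = [[0.1301, -0.0145, 0.026],
 [-0.0145, 0.1127, -0.0029],
 [0.026, -0.0029, 0.2052]].

Step 3 — form the quadratic (x - mu)^T · Sigma^{-1} · (x - mu):
  Sigma^{-1} · (x - mu) = (-0.1214, 0.3468, -0.6243).
  (x - mu)^T · [Sigma^{-1} · (x - mu)] = (0)·(-0.1214) + (3)·(0.3468) + (-3)·(-0.6243) = 2.9133.

Step 4 — take square root: d = √(2.9133) ≈ 1.7068.

d(x, mu) = √(2.9133) ≈ 1.7068


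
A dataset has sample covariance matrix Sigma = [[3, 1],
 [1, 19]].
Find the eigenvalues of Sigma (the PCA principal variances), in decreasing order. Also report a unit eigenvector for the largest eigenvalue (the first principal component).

Step 1 — characteristic polynomial of 2×2 Sigma:
  det(Sigma - λI) = λ² - trace · λ + det = 0.
  trace = 3 + 19 = 22, det = 3·19 - (1)² = 56.
Step 2 — discriminant:
  Δ = trace² - 4·det = 484 - 224 = 260.
Step 3 — eigenvalues:
  λ = (trace ± √Δ)/2 = (22 ± 16.1245)/2,
  λ_1 = 19.0623,  λ_2 = 2.9377.

Step 4 — unit eigenvector for λ_1: solve (Sigma - λ_1 I)v = 0. First row:
  (3 - 19.0623)·v_x + (1)·v_y = 0, i.e. (-16.0623)·v_x + (1)·v_y = 0,
  so v ∝ (b, λ_1 - a) = (1, 16.0623) = u.
  ||u|| = √((1)² + (16.0623)²) = √(258.9961) ≈ 16.0934,
  v_1 = u/||u|| ≈ (0.0621, 0.9981) (||v_1|| = 1).

λ_1 = 19.0623,  λ_2 = 2.9377;  v_1 ≈ (0.0621, 0.9981)


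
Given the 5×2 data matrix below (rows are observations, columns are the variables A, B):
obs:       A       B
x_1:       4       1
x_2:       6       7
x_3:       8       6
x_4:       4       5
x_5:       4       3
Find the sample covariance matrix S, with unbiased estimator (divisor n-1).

Step 1 — column means:
  mean(A) = (4 + 6 + 8 + 4 + 4) / 5 = 26/5 = 5.2
  mean(B) = (1 + 7 + 6 + 5 + 3) / 5 = 22/5 = 4.4

Step 2 — sample covariance S[i,j] = (1/(n-1)) · Σ_k (x_{k,i} - mean_i) · (x_{k,j} - mean_j), with n-1 = 4.
  S[A,A] = ((-1.2)·(-1.2) + (0.8)·(0.8) + (2.8)·(2.8) + (-1.2)·(-1.2) + (-1.2)·(-1.2)) / 4 = 12.8/4 = 3.2
  S[A,B] = ((-1.2)·(-3.4) + (0.8)·(2.6) + (2.8)·(1.6) + (-1.2)·(0.6) + (-1.2)·(-1.4)) / 4 = 11.6/4 = 2.9
  S[B,B] = ((-3.4)·(-3.4) + (2.6)·(2.6) + (1.6)·(1.6) + (0.6)·(0.6) + (-1.4)·(-1.4)) / 4 = 23.2/4 = 5.8

S is symmetric (S[j,i] = S[i,j]). Assembling:

S = [[3.2, 2.9],
 [2.9, 5.8]]


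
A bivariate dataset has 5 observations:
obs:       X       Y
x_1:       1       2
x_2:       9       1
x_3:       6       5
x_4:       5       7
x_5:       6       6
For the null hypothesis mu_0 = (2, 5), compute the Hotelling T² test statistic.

Step 1 — sample mean vector:
  mean(X) = (1 + 9 + 6 + 5 + 6) / 5 = 27/5 = 5.4
  mean(Y) = (2 + 1 + 5 + 7 + 6) / 5 = 21/5 = 4.2
  x̄ = (5.4, 4.2),  deviation x̄ - mu_0 = (5.4, 4.2) - (2, 5) = (3.4, -0.8).

Step 2 — sample covariance matrix, S[i,j] = (1/(n-1)) · Σ_k (x_{k,i} - mean_i) · (x_{k,j} - mean_j), divisor n-1 = 4:
  S[X,X] = ((-4.4)·(-4.4) + (3.6)·(3.6) + (0.6)·(0.6) + (-0.4)·(-0.4) + (0.6)·(0.6)) / 4 = 33.2/4 = 8.3
  S[X,Y] = ((-4.4)·(-2.2) + (3.6)·(-3.2) + (0.6)·(0.8) + (-0.4)·(2.8) + (0.6)·(1.8)) / 4 = -1.4/4 = -0.35
  S[Y,Y] = ((-2.2)·(-2.2) + (-3.2)·(-3.2) + (0.8)·(0.8) + (2.8)·(2.8) + (1.8)·(1.8)) / 4 = 26.8/4 = 6.7
  S = [[8.3, -0.35],
 [-0.35, 6.7]].

Step 3 — invert S. det(S) = 8.3·6.7 - (-0.35)² = 55.4875.
  S^{-1} = (1/det) · [[d, -b], [-b, a]] = [[0.1207, 0.0063],
 [0.0063, 0.1496]].

Step 4 — quadratic form (x̄ - mu_0)^T · S^{-1} · (x̄ - mu_0):
  S^{-1} · (x̄ - mu_0) = (0.4055, -0.0982),
  (x̄ - mu_0)^T · [...] = (3.4)·(0.4055) + (-0.8)·(-0.0982) = 1.4573.

Step 5 — scale by n: T² = 5 · 1.4573 = 7.2863.

T² ≈ 7.2863


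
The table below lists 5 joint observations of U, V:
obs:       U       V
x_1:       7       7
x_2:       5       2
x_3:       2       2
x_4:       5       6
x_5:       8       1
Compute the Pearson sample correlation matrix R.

Step 1 — column means:
  mean(U) = (7 + 5 + 2 + 5 + 8) / 5 = 27/5 = 5.4
  mean(V) = (7 + 2 + 2 + 6 + 1) / 5 = 18/5 = 3.6

Step 2 — sample variances and covariances s[i,j] = (1/(n-1)) · Σ_k (x_{k,i} - mean_i) · (x_{k,j} - mean_j), with n-1 = 4:
  s[U,U] = ((1.6)·(1.6) + (-0.4)·(-0.4) + (-3.4)·(-3.4) + (-0.4)·(-0.4) + (2.6)·(2.6)) / 4 = 21.2/4 = 5.3
  s[U,V] = ((1.6)·(3.4) + (-0.4)·(-1.6) + (-3.4)·(-1.6) + (-0.4)·(2.4) + (2.6)·(-2.6)) / 4 = 3.8/4 = 0.95
  s[V,V] = ((3.4)·(3.4) + (-1.6)·(-1.6) + (-1.6)·(-1.6) + (2.4)·(2.4) + (-2.6)·(-2.6)) / 4 = 29.2/4 = 7.3
  Sample standard deviations s_i = √(s[i,i]):
  s(U) = √(5.3) = 2.3022
  s(V) = √(7.3) = 2.7019

Step 3 — r_{ij} = s_{ij} / (s_i · s_j):
  r[U,U] = 1 (diagonal).
  r[U,V] = 0.95 / (2.3022 · 2.7019) = 0.95 / 6.2201 = 0.1527
  r[V,V] = 1 (diagonal).

R is symmetric with unit diagonal. Assembling:

R = [[1, 0.1527],
 [0.1527, 1]]


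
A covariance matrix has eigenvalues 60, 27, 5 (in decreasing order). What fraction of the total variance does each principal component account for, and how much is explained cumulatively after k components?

Step 1 — total variance = trace(Sigma) = Σ λ_i = 60 + 27 + 5 = 92.

Step 2 — fraction explained by component i = λ_i / Σ λ:
  PC1: 60/92 = 0.6522
  PC2: 27/92 = 0.2935
  PC3: 5/92 = 0.0543

Step 3 — cumulative fraction after k components = (λ_1 + ... + λ_k) / Σ λ:
  k = 1: 60/92 = 0.6522
  k = 2: (60 + 27)/92 = 87/92 = 0.9457
  k = 3: (60 + 27 + 5)/92 = 92/92 = 1

Summary (fraction, with percent):

explained: PC1 0.6522 (65.22%), PC2 0.2935 (29.35%), PC3 0.0543 (5.43%);  cumulative: 0.6522, 0.9457, 1


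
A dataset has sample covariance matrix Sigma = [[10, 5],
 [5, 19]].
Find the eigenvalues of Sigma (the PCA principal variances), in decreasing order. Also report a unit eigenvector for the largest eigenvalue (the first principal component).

Step 1 — characteristic polynomial of 2×2 Sigma:
  det(Sigma - λI) = λ² - trace · λ + det = 0.
  trace = 10 + 19 = 29, det = 10·19 - (5)² = 165.
Step 2 — discriminant:
  Δ = trace² - 4·det = 841 - 660 = 181.
Step 3 — eigenvalues:
  λ = (trace ± √Δ)/2 = (29 ± 13.4536)/2,
  λ_1 = 21.2268,  λ_2 = 7.7732.

Step 4 — unit eigenvector for λ_1: solve (Sigma - λ_1 I)v = 0. First row:
  (10 - 21.2268)·v_x + (5)·v_y = 0, i.e. (-11.2268)·v_x + (5)·v_y = 0,
  so v ∝ (b, λ_1 - a) = (5, 11.2268) = u.
  ||u|| = √((5)² + (11.2268)²) = √(151.0413) ≈ 12.2899,
  v_1 = u/||u|| ≈ (0.4068, 0.9135) (||v_1|| = 1).

λ_1 = 21.2268,  λ_2 = 7.7732;  v_1 ≈ (0.4068, 0.9135)


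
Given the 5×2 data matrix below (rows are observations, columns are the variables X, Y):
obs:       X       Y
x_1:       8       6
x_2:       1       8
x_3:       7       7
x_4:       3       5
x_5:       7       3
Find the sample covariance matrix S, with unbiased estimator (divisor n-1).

Step 1 — column means:
  mean(X) = (8 + 1 + 7 + 3 + 7) / 5 = 26/5 = 5.2
  mean(Y) = (6 + 8 + 7 + 5 + 3) / 5 = 29/5 = 5.8

Step 2 — sample covariance S[i,j] = (1/(n-1)) · Σ_k (x_{k,i} - mean_i) · (x_{k,j} - mean_j), with n-1 = 4.
  S[X,X] = ((2.8)·(2.8) + (-4.2)·(-4.2) + (1.8)·(1.8) + (-2.2)·(-2.2) + (1.8)·(1.8)) / 4 = 36.8/4 = 9.2
  S[X,Y] = ((2.8)·(0.2) + (-4.2)·(2.2) + (1.8)·(1.2) + (-2.2)·(-0.8) + (1.8)·(-2.8)) / 4 = -9.8/4 = -2.45
  S[Y,Y] = ((0.2)·(0.2) + (2.2)·(2.2) + (1.2)·(1.2) + (-0.8)·(-0.8) + (-2.8)·(-2.8)) / 4 = 14.8/4 = 3.7

S is symmetric (S[j,i] = S[i,j]). Assembling:

S = [[9.2, -2.45],
 [-2.45, 3.7]]


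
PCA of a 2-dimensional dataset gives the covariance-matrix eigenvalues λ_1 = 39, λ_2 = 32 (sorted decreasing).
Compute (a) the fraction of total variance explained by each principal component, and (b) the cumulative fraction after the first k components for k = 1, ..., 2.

Step 1 — total variance = trace(Sigma) = Σ λ_i = 39 + 32 = 71.

Step 2 — fraction explained by component i = λ_i / Σ λ:
  PC1: 39/71 = 0.5493
  PC2: 32/71 = 0.4507

Step 3 — cumulative fraction after k components = (λ_1 + ... + λ_k) / Σ λ:
  k = 1: 39/71 = 0.5493
  k = 2: (39 + 32)/71 = 71/71 = 1

Summary (fraction, with percent):

explained: PC1 0.5493 (54.93%), PC2 0.4507 (45.07%);  cumulative: 0.5493, 1


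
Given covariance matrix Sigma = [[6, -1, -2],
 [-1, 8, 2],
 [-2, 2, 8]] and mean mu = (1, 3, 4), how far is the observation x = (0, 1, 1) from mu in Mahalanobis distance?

Step 1 — centre the observation: (x - mu) = (-1, -2, -3).

Step 2 — invert Sigma (cofactor / det for 3×3, or solve directly):
  Sigma^{-1} = [[0.1829, 0.0122, 0.0427],
 [0.0122, 0.1341, -0.0305],
 [0.0427, -0.0305, 0.1433]].

Step 3 — form the quadratic (x - mu)^T · Sigma^{-1} · (x - mu):
  Sigma^{-1} · (x - mu) = (-0.3354, -0.189, -0.4116).
  (x - mu)^T · [Sigma^{-1} · (x - mu)] = (-1)·(-0.3354) + (-2)·(-0.189) + (-3)·(-0.4116) = 1.9482.

Step 4 — take square root: d = √(1.9482) ≈ 1.3958.

d(x, mu) = √(1.9482) ≈ 1.3958


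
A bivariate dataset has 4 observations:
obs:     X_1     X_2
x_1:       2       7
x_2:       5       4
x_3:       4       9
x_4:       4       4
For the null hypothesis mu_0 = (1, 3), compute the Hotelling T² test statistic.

Step 1 — sample mean vector:
  mean(X_1) = (2 + 5 + 4 + 4) / 4 = 15/4 = 3.75
  mean(X_2) = (7 + 4 + 9 + 4) / 4 = 24/4 = 6
  x̄ = (3.75, 6),  deviation x̄ - mu_0 = (3.75, 6) - (1, 3) = (2.75, 3).

Step 2 — sample covariance matrix, S[i,j] = (1/(n-1)) · Σ_k (x_{k,i} - mean_i) · (x_{k,j} - mean_j), divisor n-1 = 3:
  S[X_1,X_1] = ((-1.75)·(-1.75) + (1.25)·(1.25) + (0.25)·(0.25) + (0.25)·(0.25)) / 3 = 4.75/3 = 1.5833
  S[X_1,X_2] = ((-1.75)·(1) + (1.25)·(-2) + (0.25)·(3) + (0.25)·(-2)) / 3 = -4/3 = -1.3333
  S[X_2,X_2] = ((1)·(1) + (-2)·(-2) + (3)·(3) + (-2)·(-2)) / 3 = 18/3 = 6
  S = [[1.5833, -1.3333],
 [-1.3333, 6]].

Step 3 — invert S. det(S) = 1.5833·6 - (-1.3333)² = 7.7222.
  S^{-1} = (1/det) · [[d, -b], [-b, a]] = [[0.777, 0.1727],
 [0.1727, 0.205]].

Step 4 — quadratic form (x̄ - mu_0)^T · S^{-1} · (x̄ - mu_0):
  S^{-1} · (x̄ - mu_0) = (2.6547, 1.0899),
  (x̄ - mu_0)^T · [...] = (2.75)·(2.6547) + (3)·(1.0899) = 10.5701.

Step 5 — scale by n: T² = 4 · 10.5701 = 42.2806.

T² ≈ 42.2806


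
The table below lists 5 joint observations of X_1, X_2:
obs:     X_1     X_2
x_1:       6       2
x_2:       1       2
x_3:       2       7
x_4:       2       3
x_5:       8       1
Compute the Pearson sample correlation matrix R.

Step 1 — column means:
  mean(X_1) = (6 + 1 + 2 + 2 + 8) / 5 = 19/5 = 3.8
  mean(X_2) = (2 + 2 + 7 + 3 + 1) / 5 = 15/5 = 3

Step 2 — sample variances and covariances s[i,j] = (1/(n-1)) · Σ_k (x_{k,i} - mean_i) · (x_{k,j} - mean_j), with n-1 = 4:
  s[X_1,X_1] = ((2.2)·(2.2) + (-2.8)·(-2.8) + (-1.8)·(-1.8) + (-1.8)·(-1.8) + (4.2)·(4.2)) / 4 = 36.8/4 = 9.2
  s[X_1,X_2] = ((2.2)·(-1) + (-2.8)·(-1) + (-1.8)·(4) + (-1.8)·(0) + (4.2)·(-2)) / 4 = -15/4 = -3.75
  s[X_2,X_2] = ((-1)·(-1) + (-1)·(-1) + (4)·(4) + (0)·(0) + (-2)·(-2)) / 4 = 22/4 = 5.5
  Sample standard deviations s_i = √(s[i,i]):
  s(X_1) = √(9.2) = 3.0332
  s(X_2) = √(5.5) = 2.3452

Step 3 — r_{ij} = s_{ij} / (s_i · s_j):
  r[X_1,X_1] = 1 (diagonal).
  r[X_1,X_2] = -3.75 / (3.0332 · 2.3452) = -3.75 / 7.1134 = -0.5272
  r[X_2,X_2] = 1 (diagonal).

R is symmetric with unit diagonal. Assembling:

R = [[1, -0.5272],
 [-0.5272, 1]]


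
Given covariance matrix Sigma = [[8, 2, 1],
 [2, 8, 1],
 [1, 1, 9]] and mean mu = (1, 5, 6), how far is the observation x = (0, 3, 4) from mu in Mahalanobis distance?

Step 1 — centre the observation: (x - mu) = (-1, -2, -2).

Step 2 — invert Sigma (cofactor / det for 3×3, or solve directly):
  Sigma^{-1} = [[0.1345, -0.0322, -0.0114],
 [-0.0322, 0.1345, -0.0114],
 [-0.0114, -0.0114, 0.1136]].

Step 3 — form the quadratic (x - mu)^T · Sigma^{-1} · (x - mu):
  Sigma^{-1} · (x - mu) = (-0.0473, -0.214, -0.1932).
  (x - mu)^T · [Sigma^{-1} · (x - mu)] = (-1)·(-0.0473) + (-2)·(-0.214) + (-2)·(-0.1932) = 0.8617.

Step 4 — take square root: d = √(0.8617) ≈ 0.9283.

d(x, mu) = √(0.8617) ≈ 0.9283


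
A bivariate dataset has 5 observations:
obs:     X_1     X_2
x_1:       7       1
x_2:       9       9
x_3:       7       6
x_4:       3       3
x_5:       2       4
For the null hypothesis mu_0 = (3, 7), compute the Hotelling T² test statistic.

Step 1 — sample mean vector:
  mean(X_1) = (7 + 9 + 7 + 3 + 2) / 5 = 28/5 = 5.6
  mean(X_2) = (1 + 9 + 6 + 3 + 4) / 5 = 23/5 = 4.6
  x̄ = (5.6, 4.6),  deviation x̄ - mu_0 = (5.6, 4.6) - (3, 7) = (2.6, -2.4).

Step 2 — sample covariance matrix, S[i,j] = (1/(n-1)) · Σ_k (x_{k,i} - mean_i) · (x_{k,j} - mean_j), divisor n-1 = 4:
  S[X_1,X_1] = ((1.4)·(1.4) + (3.4)·(3.4) + (1.4)·(1.4) + (-2.6)·(-2.6) + (-3.6)·(-3.6)) / 4 = 35.2/4 = 8.8
  S[X_1,X_2] = ((1.4)·(-3.6) + (3.4)·(4.4) + (1.4)·(1.4) + (-2.6)·(-1.6) + (-3.6)·(-0.6)) / 4 = 18.2/4 = 4.55
  S[X_2,X_2] = ((-3.6)·(-3.6) + (4.4)·(4.4) + (1.4)·(1.4) + (-1.6)·(-1.6) + (-0.6)·(-0.6)) / 4 = 37.2/4 = 9.3
  S = [[8.8, 4.55],
 [4.55, 9.3]].

Step 3 — invert S. det(S) = 8.8·9.3 - (4.55)² = 61.1375.
  S^{-1} = (1/det) · [[d, -b], [-b, a]] = [[0.1521, -0.0744],
 [-0.0744, 0.1439]].

Step 4 — quadratic form (x̄ - mu_0)^T · S^{-1} · (x̄ - mu_0):
  S^{-1} · (x̄ - mu_0) = (0.5741, -0.5389),
  (x̄ - mu_0)^T · [...] = (2.6)·(0.5741) + (-2.4)·(-0.5389) = 2.7862.

Step 5 — scale by n: T² = 5 · 2.7862 = 13.9309.

T² ≈ 13.9309


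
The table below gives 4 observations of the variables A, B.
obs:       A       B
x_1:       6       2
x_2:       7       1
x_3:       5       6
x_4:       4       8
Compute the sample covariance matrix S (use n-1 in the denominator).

Step 1 — column means:
  mean(A) = (6 + 7 + 5 + 4) / 4 = 22/4 = 5.5
  mean(B) = (2 + 1 + 6 + 8) / 4 = 17/4 = 4.25

Step 2 — sample covariance S[i,j] = (1/(n-1)) · Σ_k (x_{k,i} - mean_i) · (x_{k,j} - mean_j), with n-1 = 3.
  S[A,A] = ((0.5)·(0.5) + (1.5)·(1.5) + (-0.5)·(-0.5) + (-1.5)·(-1.5)) / 3 = 5/3 = 1.6667
  S[A,B] = ((0.5)·(-2.25) + (1.5)·(-3.25) + (-0.5)·(1.75) + (-1.5)·(3.75)) / 3 = -12.5/3 = -4.1667
  S[B,B] = ((-2.25)·(-2.25) + (-3.25)·(-3.25) + (1.75)·(1.75) + (3.75)·(3.75)) / 3 = 32.75/3 = 10.9167

S is symmetric (S[j,i] = S[i,j]). Assembling:

S = [[1.6667, -4.1667],
 [-4.1667, 10.9167]]


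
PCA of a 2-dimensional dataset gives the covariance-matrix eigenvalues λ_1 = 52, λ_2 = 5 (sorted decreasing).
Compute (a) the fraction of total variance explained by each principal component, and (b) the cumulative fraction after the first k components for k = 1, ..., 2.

Step 1 — total variance = trace(Sigma) = Σ λ_i = 52 + 5 = 57.

Step 2 — fraction explained by component i = λ_i / Σ λ:
  PC1: 52/57 = 0.9123
  PC2: 5/57 = 0.0877

Step 3 — cumulative fraction after k components = (λ_1 + ... + λ_k) / Σ λ:
  k = 1: 52/57 = 0.9123
  k = 2: (52 + 5)/57 = 57/57 = 1

Summary (fraction, with percent):

explained: PC1 0.9123 (91.23%), PC2 0.0877 (8.77%);  cumulative: 0.9123, 1


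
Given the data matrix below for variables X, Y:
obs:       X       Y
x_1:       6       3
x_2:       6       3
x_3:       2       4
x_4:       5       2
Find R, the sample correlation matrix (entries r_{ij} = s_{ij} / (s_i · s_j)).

Step 1 — column means:
  mean(X) = (6 + 6 + 2 + 5) / 4 = 19/4 = 4.75
  mean(Y) = (3 + 3 + 4 + 2) / 4 = 12/4 = 3

Step 2 — sample variances and covariances s[i,j] = (1/(n-1)) · Σ_k (x_{k,i} - mean_i) · (x_{k,j} - mean_j), with n-1 = 3:
  s[X,X] = ((1.25)·(1.25) + (1.25)·(1.25) + (-2.75)·(-2.75) + (0.25)·(0.25)) / 3 = 10.75/3 = 3.5833
  s[X,Y] = ((1.25)·(0) + (1.25)·(0) + (-2.75)·(1) + (0.25)·(-1)) / 3 = -3/3 = -1
  s[Y,Y] = ((0)·(0) + (0)·(0) + (1)·(1) + (-1)·(-1)) / 3 = 2/3 = 0.6667
  Sample standard deviations s_i = √(s[i,i]):
  s(X) = √(3.5833) = 1.893
  s(Y) = √(0.6667) = 0.8165

Step 3 — r_{ij} = s_{ij} / (s_i · s_j):
  r[X,X] = 1 (diagonal).
  r[X,Y] = -1 / (1.893 · 0.8165) = -1 / 1.5456 = -0.647
  r[Y,Y] = 1 (diagonal).

R is symmetric with unit diagonal. Assembling:

R = [[1, -0.647],
 [-0.647, 1]]


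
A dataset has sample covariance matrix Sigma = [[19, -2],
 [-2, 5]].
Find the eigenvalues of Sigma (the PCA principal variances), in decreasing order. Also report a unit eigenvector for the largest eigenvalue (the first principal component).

Step 1 — characteristic polynomial of 2×2 Sigma:
  det(Sigma - λI) = λ² - trace · λ + det = 0.
  trace = 19 + 5 = 24, det = 19·5 - (-2)² = 91.
Step 2 — discriminant:
  Δ = trace² - 4·det = 576 - 364 = 212.
Step 3 — eigenvalues:
  λ = (trace ± √Δ)/2 = (24 ± 14.5602)/2,
  λ_1 = 19.2801,  λ_2 = 4.7199.

Step 4 — unit eigenvector for λ_1: solve (Sigma - λ_1 I)v = 0. First row:
  (19 - 19.2801)·v_x + (-2)·v_y = 0, i.e. (-0.2801)·v_x + (-2)·v_y = 0,
  so v ∝ (b, λ_1 - a) = (-2, 0.2801); multiply by -1 so the first entry is positive: u = (2, -0.2801).
  ||u|| = √((2)² + (-0.2801)²) = √(4.0785) ≈ 2.0195,
  v_1 = u/||u|| ≈ (0.9903, -0.1387) (||v_1|| = 1).

λ_1 = 19.2801,  λ_2 = 4.7199;  v_1 ≈ (0.9903, -0.1387)


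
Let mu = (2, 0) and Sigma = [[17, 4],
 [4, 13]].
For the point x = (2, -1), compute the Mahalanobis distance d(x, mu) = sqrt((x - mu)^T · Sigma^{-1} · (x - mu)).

Step 1 — centre the observation: (x - mu) = (0, -1).

Step 2 — invert Sigma. det(Sigma) = 17·13 - (4)² = 205.
  Sigma^{-1} = (1/det) · [[d, -b], [-b, a]] = [[0.0634, -0.0195],
 [-0.0195, 0.0829]].

Step 3 — form the quadratic (x - mu)^T · Sigma^{-1} · (x - mu):
  Sigma^{-1} · (x - mu) = (0.0195, -0.0829).
  (x - mu)^T · [Sigma^{-1} · (x - mu)] = (0)·(0.0195) + (-1)·(-0.0829) = 0.0829.

Step 4 — take square root: d = √(0.0829) ≈ 0.288.

d(x, mu) = √(0.0829) ≈ 0.288


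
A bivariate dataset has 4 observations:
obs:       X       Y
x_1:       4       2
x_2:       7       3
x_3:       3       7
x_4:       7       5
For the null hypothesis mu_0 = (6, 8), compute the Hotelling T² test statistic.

Step 1 — sample mean vector:
  mean(X) = (4 + 7 + 3 + 7) / 4 = 21/4 = 5.25
  mean(Y) = (2 + 3 + 7 + 5) / 4 = 17/4 = 4.25
  x̄ = (5.25, 4.25),  deviation x̄ - mu_0 = (5.25, 4.25) - (6, 8) = (-0.75, -3.75).

Step 2 — sample covariance matrix, S[i,j] = (1/(n-1)) · Σ_k (x_{k,i} - mean_i) · (x_{k,j} - mean_j), divisor n-1 = 3:
  S[X,X] = ((-1.25)·(-1.25) + (1.75)·(1.75) + (-2.25)·(-2.25) + (1.75)·(1.75)) / 3 = 12.75/3 = 4.25
  S[X,Y] = ((-1.25)·(-2.25) + (1.75)·(-1.25) + (-2.25)·(2.75) + (1.75)·(0.75)) / 3 = -4.25/3 = -1.4167
  S[Y,Y] = ((-2.25)·(-2.25) + (-1.25)·(-1.25) + (2.75)·(2.75) + (0.75)·(0.75)) / 3 = 14.75/3 = 4.9167
  S = [[4.25, -1.4167],
 [-1.4167, 4.9167]].

Step 3 — invert S. det(S) = 4.25·4.9167 - (-1.4167)² = 18.8889.
  S^{-1} = (1/det) · [[d, -b], [-b, a]] = [[0.2603, 0.075],
 [0.075, 0.225]].

Step 4 — quadratic form (x̄ - mu_0)^T · S^{-1} · (x̄ - mu_0):
  S^{-1} · (x̄ - mu_0) = (-0.4765, -0.9),
  (x̄ - mu_0)^T · [...] = (-0.75)·(-0.4765) + (-3.75)·(-0.9) = 3.7324.

Step 5 — scale by n: T² = 4 · 3.7324 = 14.9294.

T² ≈ 14.9294


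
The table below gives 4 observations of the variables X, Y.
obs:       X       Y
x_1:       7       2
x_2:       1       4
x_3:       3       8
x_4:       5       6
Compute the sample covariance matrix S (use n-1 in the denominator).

Step 1 — column means:
  mean(X) = (7 + 1 + 3 + 5) / 4 = 16/4 = 4
  mean(Y) = (2 + 4 + 8 + 6) / 4 = 20/4 = 5

Step 2 — sample covariance S[i,j] = (1/(n-1)) · Σ_k (x_{k,i} - mean_i) · (x_{k,j} - mean_j), with n-1 = 3.
  S[X,X] = ((3)·(3) + (-3)·(-3) + (-1)·(-1) + (1)·(1)) / 3 = 20/3 = 6.6667
  S[X,Y] = ((3)·(-3) + (-3)·(-1) + (-1)·(3) + (1)·(1)) / 3 = -8/3 = -2.6667
  S[Y,Y] = ((-3)·(-3) + (-1)·(-1) + (3)·(3) + (1)·(1)) / 3 = 20/3 = 6.6667

S is symmetric (S[j,i] = S[i,j]). Assembling:

S = [[6.6667, -2.6667],
 [-2.6667, 6.6667]]


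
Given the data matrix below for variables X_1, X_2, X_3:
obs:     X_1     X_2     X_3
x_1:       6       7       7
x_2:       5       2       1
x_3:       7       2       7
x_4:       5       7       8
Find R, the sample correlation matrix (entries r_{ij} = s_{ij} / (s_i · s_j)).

Step 1 — column means:
  mean(X_1) = (6 + 5 + 7 + 5) / 4 = 23/4 = 5.75
  mean(X_2) = (7 + 2 + 2 + 7) / 4 = 18/4 = 4.5
  mean(X_3) = (7 + 1 + 7 + 8) / 4 = 23/4 = 5.75

Step 2 — sample variances and covariances s[i,j] = (1/(n-1)) · Σ_k (x_{k,i} - mean_i) · (x_{k,j} - mean_j), with n-1 = 3:
  s[X_1,X_1] = ((0.25)·(0.25) + (-0.75)·(-0.75) + (1.25)·(1.25) + (-0.75)·(-0.75)) / 3 = 2.75/3 = 0.9167
  s[X_1,X_2] = ((0.25)·(2.5) + (-0.75)·(-2.5) + (1.25)·(-2.5) + (-0.75)·(2.5)) / 3 = -2.5/3 = -0.8333
  s[X_1,X_3] = ((0.25)·(1.25) + (-0.75)·(-4.75) + (1.25)·(1.25) + (-0.75)·(2.25)) / 3 = 3.75/3 = 1.25
  s[X_2,X_2] = ((2.5)·(2.5) + (-2.5)·(-2.5) + (-2.5)·(-2.5) + (2.5)·(2.5)) / 3 = 25/3 = 8.3333
  s[X_2,X_3] = ((2.5)·(1.25) + (-2.5)·(-4.75) + (-2.5)·(1.25) + (2.5)·(2.25)) / 3 = 17.5/3 = 5.8333
  s[X_3,X_3] = ((1.25)·(1.25) + (-4.75)·(-4.75) + (1.25)·(1.25) + (2.25)·(2.25)) / 3 = 30.75/3 = 10.25
  Sample standard deviations s_i = √(s[i,i]):
  s(X_1) = √(0.9167) = 0.9574
  s(X_2) = √(8.3333) = 2.8868
  s(X_3) = √(10.25) = 3.2016

Step 3 — r_{ij} = s_{ij} / (s_i · s_j):
  r[X_1,X_1] = 1 (diagonal).
  r[X_1,X_2] = -0.8333 / (0.9574 · 2.8868) = -0.8333 / 2.7639 = -0.3015
  r[X_1,X_3] = 1.25 / (0.9574 · 3.2016) = 1.25 / 3.0653 = 0.4078
  r[X_2,X_2] = 1 (diagonal).
  r[X_2,X_3] = 5.8333 / (2.8868 · 3.2016) = 5.8333 / 9.2421 = 0.6312
  r[X_3,X_3] = 1 (diagonal).

R is symmetric with unit diagonal. Assembling:

R = [[1, -0.3015, 0.4078],
 [-0.3015, 1, 0.6312],
 [0.4078, 0.6312, 1]]


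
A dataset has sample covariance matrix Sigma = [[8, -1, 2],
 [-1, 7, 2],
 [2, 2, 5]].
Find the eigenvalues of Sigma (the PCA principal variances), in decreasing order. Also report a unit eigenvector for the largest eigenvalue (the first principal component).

Step 1 — characteristic polynomial p(λ) = det(λI - Sigma) = λ³ - tr·λ² + c_1·λ - det, where tr = trace, c_1 = sum of the principal 2×2 minors, det = det(Sigma):
  tr = 8 + 7 + 5 = 20,
  c_1 = (8·7 - (-1)²) + (8·5 - (2)²) + (7·5 - (2)²) = 55 + 36 + 31 = 122,
  det = 8·(7·5 - (2)²) - (-1)·((-1)·5 - (2)·(2)) + (2)·((-1)·(2) - 7·(2)) = 8·(31) - (-1)·(-9) + (2)·(-16) = 207.
  So p(λ) = λ³ - 20λ² + 122λ - 207.
Step 2 — look for an integer root (rational root theorem: any rational root is an integer divisor of 207). Testing λ = 9:
  p(9) = 729 - 1620 + 1098 - 207 = 0  ✓
  Dividing out (λ - 9): p(λ) = (λ - 9)(λ² - 11λ + 23).
Step 3 — remaining eigenvalues from the quadratic λ² - 11λ + 23 = 0:
  Δ = 11² - 4·23 = 121 - 92 = 29,  λ = (11 ± √29)/2 = (11 ± 5.3852)/2 ≈ 8.1926 or 2.8074.
  Sorted: λ_1 = 9,  λ_2 = 8.1926,  λ_3 = 2.8074  (check: sum = 20 = tr ✓).

Step 4 — unit eigenvector for λ_1 = 9: v spans the null space of (Sigma - λ_1 I), whose rows are
  r_1 = (-1, -1, 2),  r_2 = (-1, -2, 2),  r_3 = (2, 2, -4).
  v is orthogonal to every row, so take v ∝ r_1 × r_2 = ((-1)·(2) - (2)·(-2), (2)·(-1) - (-1)·(2), (-1)·(-2) - (-1)·(-1)) = (2, 0, 1).
  Let u = (2, 0, 1).
  ||u|| = √((2)² + (0)² + (1)²) = √(5) ≈ 2.2361,  v_1 = u/||u|| ≈ (0.8944, 0, 0.4472) (||v_1|| = 1).

λ_1 = 9,  λ_2 = 8.1926,  λ_3 = 2.8074;  v_1 ≈ (0.8944, 0, 0.4472)


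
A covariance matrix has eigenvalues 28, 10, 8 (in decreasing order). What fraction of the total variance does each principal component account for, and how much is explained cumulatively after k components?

Step 1 — total variance = trace(Sigma) = Σ λ_i = 28 + 10 + 8 = 46.

Step 2 — fraction explained by component i = λ_i / Σ λ:
  PC1: 28/46 = 0.6087
  PC2: 10/46 = 0.2174
  PC3: 8/46 = 0.1739

Step 3 — cumulative fraction after k components = (λ_1 + ... + λ_k) / Σ λ:
  k = 1: 28/46 = 0.6087
  k = 2: (28 + 10)/46 = 38/46 = 0.8261
  k = 3: (28 + 10 + 8)/46 = 46/46 = 1

Summary (fraction, with percent):

explained: PC1 0.6087 (60.87%), PC2 0.2174 (21.74%), PC3 0.1739 (17.39%);  cumulative: 0.6087, 0.8261, 1


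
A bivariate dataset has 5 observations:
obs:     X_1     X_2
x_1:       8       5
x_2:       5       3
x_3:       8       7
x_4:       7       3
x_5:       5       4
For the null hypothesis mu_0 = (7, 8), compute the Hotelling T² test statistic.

Step 1 — sample mean vector:
  mean(X_1) = (8 + 5 + 8 + 7 + 5) / 5 = 33/5 = 6.6
  mean(X_2) = (5 + 3 + 7 + 3 + 4) / 5 = 22/5 = 4.4
  x̄ = (6.6, 4.4),  deviation x̄ - mu_0 = (6.6, 4.4) - (7, 8) = (-0.4, -3.6).

Step 2 — sample covariance matrix, S[i,j] = (1/(n-1)) · Σ_k (x_{k,i} - mean_i) · (x_{k,j} - mean_j), divisor n-1 = 4:
  S[X_1,X_1] = ((1.4)·(1.4) + (-1.6)·(-1.6) + (1.4)·(1.4) + (0.4)·(0.4) + (-1.6)·(-1.6)) / 4 = 9.2/4 = 2.3
  S[X_1,X_2] = ((1.4)·(0.6) + (-1.6)·(-1.4) + (1.4)·(2.6) + (0.4)·(-1.4) + (-1.6)·(-0.4)) / 4 = 6.8/4 = 1.7
  S[X_2,X_2] = ((0.6)·(0.6) + (-1.4)·(-1.4) + (2.6)·(2.6) + (-1.4)·(-1.4) + (-0.4)·(-0.4)) / 4 = 11.2/4 = 2.8
  S = [[2.3, 1.7],
 [1.7, 2.8]].

Step 3 — invert S. det(S) = 2.3·2.8 - (1.7)² = 3.55.
  S^{-1} = (1/det) · [[d, -b], [-b, a]] = [[0.7887, -0.4789],
 [-0.4789, 0.6479]].

Step 4 — quadratic form (x̄ - mu_0)^T · S^{-1} · (x̄ - mu_0):
  S^{-1} · (x̄ - mu_0) = (1.4085, -2.1408),
  (x̄ - mu_0)^T · [...] = (-0.4)·(1.4085) + (-3.6)·(-2.1408) = 7.1437.

Step 5 — scale by n: T² = 5 · 7.1437 = 35.7183.

T² ≈ 35.7183


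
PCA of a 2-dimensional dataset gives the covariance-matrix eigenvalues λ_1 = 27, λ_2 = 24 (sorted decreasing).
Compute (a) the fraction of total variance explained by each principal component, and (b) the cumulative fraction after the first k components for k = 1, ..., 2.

Step 1 — total variance = trace(Sigma) = Σ λ_i = 27 + 24 = 51.

Step 2 — fraction explained by component i = λ_i / Σ λ:
  PC1: 27/51 = 0.5294
  PC2: 24/51 = 0.4706

Step 3 — cumulative fraction after k components = (λ_1 + ... + λ_k) / Σ λ:
  k = 1: 27/51 = 0.5294
  k = 2: (27 + 24)/51 = 51/51 = 1

Summary (fraction, with percent):

explained: PC1 0.5294 (52.94%), PC2 0.4706 (47.06%);  cumulative: 0.5294, 1


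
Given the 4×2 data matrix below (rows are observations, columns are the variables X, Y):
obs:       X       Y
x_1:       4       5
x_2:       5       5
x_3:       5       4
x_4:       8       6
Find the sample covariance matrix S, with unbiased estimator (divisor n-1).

Step 1 — column means:
  mean(X) = (4 + 5 + 5 + 8) / 4 = 22/4 = 5.5
  mean(Y) = (5 + 5 + 4 + 6) / 4 = 20/4 = 5

Step 2 — sample covariance S[i,j] = (1/(n-1)) · Σ_k (x_{k,i} - mean_i) · (x_{k,j} - mean_j), with n-1 = 3.
  S[X,X] = ((-1.5)·(-1.5) + (-0.5)·(-0.5) + (-0.5)·(-0.5) + (2.5)·(2.5)) / 3 = 9/3 = 3
  S[X,Y] = ((-1.5)·(0) + (-0.5)·(0) + (-0.5)·(-1) + (2.5)·(1)) / 3 = 3/3 = 1
  S[Y,Y] = ((0)·(0) + (0)·(0) + (-1)·(-1) + (1)·(1)) / 3 = 2/3 = 0.6667

S is symmetric (S[j,i] = S[i,j]). Assembling:

S = [[3, 1],
 [1, 0.6667]]


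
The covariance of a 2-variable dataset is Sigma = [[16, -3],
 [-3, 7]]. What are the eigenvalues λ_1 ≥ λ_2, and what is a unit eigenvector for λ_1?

Step 1 — characteristic polynomial of 2×2 Sigma:
  det(Sigma - λI) = λ² - trace · λ + det = 0.
  trace = 16 + 7 = 23, det = 16·7 - (-3)² = 103.
Step 2 — discriminant:
  Δ = trace² - 4·det = 529 - 412 = 117.
Step 3 — eigenvalues:
  λ = (trace ± √Δ)/2 = (23 ± 10.8167)/2,
  λ_1 = 16.9083,  λ_2 = 6.0917.

Step 4 — unit eigenvector for λ_1: solve (Sigma - λ_1 I)v = 0. First row:
  (16 - 16.9083)·v_x + (-3)·v_y = 0, i.e. (-0.9083)·v_x + (-3)·v_y = 0,
  so v ∝ (b, λ_1 - a) = (-3, 0.9083); multiply by -1 so the first entry is positive: u = (3, -0.9083).
  ||u|| = √((3)² + (-0.9083)²) = √(9.8251) ≈ 3.1345,
  v_1 = u/||u|| ≈ (0.9571, -0.2898) (||v_1|| = 1).

λ_1 = 16.9083,  λ_2 = 6.0917;  v_1 ≈ (0.9571, -0.2898)


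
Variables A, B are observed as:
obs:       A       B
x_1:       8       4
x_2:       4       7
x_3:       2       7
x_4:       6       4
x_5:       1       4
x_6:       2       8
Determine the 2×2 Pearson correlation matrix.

Step 1 — column means:
  mean(A) = (8 + 4 + 2 + 6 + 1 + 2) / 6 = 23/6 = 3.8333
  mean(B) = (4 + 7 + 7 + 4 + 4 + 8) / 6 = 34/6 = 5.6667

Step 2 — sample variances and covariances s[i,j] = (1/(n-1)) · Σ_k (x_{k,i} - mean_i) · (x_{k,j} - mean_j), with n-1 = 5:
  s[A,A] = ((4.1667)·(4.1667) + (0.1667)·(0.1667) + (-1.8333)·(-1.8333) + (2.1667)·(2.1667) + (-2.8333)·(-2.8333) + (-1.8333)·(-1.8333)) / 5 = 36.8333/5 = 7.3667
  s[A,B] = ((4.1667)·(-1.6667) + (0.1667)·(1.3333) + (-1.8333)·(1.3333) + (2.1667)·(-1.6667) + (-2.8333)·(-1.6667) + (-1.8333)·(2.3333)) / 5 = -12.3333/5 = -2.4667
  s[B,B] = ((-1.6667)·(-1.6667) + (1.3333)·(1.3333) + (1.3333)·(1.3333) + (-1.6667)·(-1.6667) + (-1.6667)·(-1.6667) + (2.3333)·(2.3333)) / 5 = 17.3333/5 = 3.4667
  Sample standard deviations s_i = √(s[i,i]):
  s(A) = √(7.3667) = 2.7142
  s(B) = √(3.4667) = 1.8619

Step 3 — r_{ij} = s_{ij} / (s_i · s_j):
  r[A,A] = 1 (diagonal).
  r[A,B] = -2.4667 / (2.7142 · 1.8619) = -2.4667 / 5.0535 = -0.4881
  r[B,B] = 1 (diagonal).

R is symmetric with unit diagonal. Assembling:

R = [[1, -0.4881],
 [-0.4881, 1]]


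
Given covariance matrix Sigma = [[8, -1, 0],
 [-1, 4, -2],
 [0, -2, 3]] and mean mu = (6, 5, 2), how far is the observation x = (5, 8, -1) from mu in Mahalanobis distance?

Step 1 — centre the observation: (x - mu) = (-1, 3, -3).

Step 2 — invert Sigma (cofactor / det for 3×3, or solve directly):
  Sigma^{-1} = [[0.1311, 0.0492, 0.0328],
 [0.0492, 0.3934, 0.2623],
 [0.0328, 0.2623, 0.5082]].

Step 3 — form the quadratic (x - mu)^T · Sigma^{-1} · (x - mu):
  Sigma^{-1} · (x - mu) = (-0.082, 0.3443, -0.7705).
  (x - mu)^T · [Sigma^{-1} · (x - mu)] = (-1)·(-0.082) + (3)·(0.3443) + (-3)·(-0.7705) = 3.4262.

Step 4 — take square root: d = √(3.4262) ≈ 1.851.

d(x, mu) = √(3.4262) ≈ 1.851


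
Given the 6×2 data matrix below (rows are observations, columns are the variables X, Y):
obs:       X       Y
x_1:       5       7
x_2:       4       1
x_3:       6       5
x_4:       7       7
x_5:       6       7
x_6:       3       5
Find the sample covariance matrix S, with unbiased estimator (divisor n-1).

Step 1 — column means:
  mean(X) = (5 + 4 + 6 + 7 + 6 + 3) / 6 = 31/6 = 5.1667
  mean(Y) = (7 + 1 + 5 + 7 + 7 + 5) / 6 = 32/6 = 5.3333

Step 2 — sample covariance S[i,j] = (1/(n-1)) · Σ_k (x_{k,i} - mean_i) · (x_{k,j} - mean_j), with n-1 = 5.
  S[X,X] = ((-0.1667)·(-0.1667) + (-1.1667)·(-1.1667) + (0.8333)·(0.8333) + (1.8333)·(1.8333) + (0.8333)·(0.8333) + (-2.1667)·(-2.1667)) / 5 = 10.8333/5 = 2.1667
  S[X,Y] = ((-0.1667)·(1.6667) + (-1.1667)·(-4.3333) + (0.8333)·(-0.3333) + (1.8333)·(1.6667) + (0.8333)·(1.6667) + (-2.1667)·(-0.3333)) / 5 = 9.6667/5 = 1.9333
  S[Y,Y] = ((1.6667)·(1.6667) + (-4.3333)·(-4.3333) + (-0.3333)·(-0.3333) + (1.6667)·(1.6667) + (1.6667)·(1.6667) + (-0.3333)·(-0.3333)) / 5 = 27.3333/5 = 5.4667

S is symmetric (S[j,i] = S[i,j]). Assembling:

S = [[2.1667, 1.9333],
 [1.9333, 5.4667]]


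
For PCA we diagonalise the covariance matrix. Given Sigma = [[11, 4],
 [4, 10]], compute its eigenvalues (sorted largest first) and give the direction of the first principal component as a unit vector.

Step 1 — characteristic polynomial of 2×2 Sigma:
  det(Sigma - λI) = λ² - trace · λ + det = 0.
  trace = 11 + 10 = 21, det = 11·10 - (4)² = 94.
Step 2 — discriminant:
  Δ = trace² - 4·det = 441 - 376 = 65.
Step 3 — eigenvalues:
  λ = (trace ± √Δ)/2 = (21 ± 8.0623)/2,
  λ_1 = 14.5311,  λ_2 = 6.4689.

Step 4 — unit eigenvector for λ_1: solve (Sigma - λ_1 I)v = 0. First row:
  (11 - 14.5311)·v_x + (4)·v_y = 0, i.e. (-3.5311)·v_x + (4)·v_y = 0,
  so v ∝ (b, λ_1 - a) = (4, 3.5311) = u.
  ||u|| = √((4)² + (3.5311)²) = √(28.4689) ≈ 5.3356,
  v_1 = u/||u|| ≈ (0.7497, 0.6618) (||v_1|| = 1).

λ_1 = 14.5311,  λ_2 = 6.4689;  v_1 ≈ (0.7497, 0.6618)


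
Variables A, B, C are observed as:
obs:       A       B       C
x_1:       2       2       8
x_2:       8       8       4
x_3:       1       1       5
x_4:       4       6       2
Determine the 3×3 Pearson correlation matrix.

Step 1 — column means:
  mean(A) = (2 + 8 + 1 + 4) / 4 = 15/4 = 3.75
  mean(B) = (2 + 8 + 1 + 6) / 4 = 17/4 = 4.25
  mean(C) = (8 + 4 + 5 + 2) / 4 = 19/4 = 4.75

Step 2 — sample variances and covariances s[i,j] = (1/(n-1)) · Σ_k (x_{k,i} - mean_i) · (x_{k,j} - mean_j), with n-1 = 3:
  s[A,A] = ((-1.75)·(-1.75) + (4.25)·(4.25) + (-2.75)·(-2.75) + (0.25)·(0.25)) / 3 = 28.75/3 = 9.5833
  s[A,B] = ((-1.75)·(-2.25) + (4.25)·(3.75) + (-2.75)·(-3.25) + (0.25)·(1.75)) / 3 = 29.25/3 = 9.75
  s[A,C] = ((-1.75)·(3.25) + (4.25)·(-0.75) + (-2.75)·(0.25) + (0.25)·(-2.75)) / 3 = -10.25/3 = -3.4167
  s[B,B] = ((-2.25)·(-2.25) + (3.75)·(3.75) + (-3.25)·(-3.25) + (1.75)·(1.75)) / 3 = 32.75/3 = 10.9167
  s[B,C] = ((-2.25)·(3.25) + (3.75)·(-0.75) + (-3.25)·(0.25) + (1.75)·(-2.75)) / 3 = -15.75/3 = -5.25
  s[C,C] = ((3.25)·(3.25) + (-0.75)·(-0.75) + (0.25)·(0.25) + (-2.75)·(-2.75)) / 3 = 18.75/3 = 6.25
  Sample standard deviations s_i = √(s[i,i]):
  s(A) = √(9.5833) = 3.0957
  s(B) = √(10.9167) = 3.304
  s(C) = √(6.25) = 2.5

Step 3 — r_{ij} = s_{ij} / (s_i · s_j):
  r[A,A] = 1 (diagonal).
  r[A,B] = 9.75 / (3.0957 · 3.304) = 9.75 / 10.2283 = 0.9532
  r[A,C] = -3.4167 / (3.0957 · 2.5) = -3.4167 / 7.7392 = -0.4415
  r[B,B] = 1 (diagonal).
  r[B,C] = -5.25 / (3.304 · 2.5) = -5.25 / 8.2601 = -0.6356
  r[C,C] = 1 (diagonal).

R is symmetric with unit diagonal. Assembling:

R = [[1, 0.9532, -0.4415],
 [0.9532, 1, -0.6356],
 [-0.4415, -0.6356, 1]]


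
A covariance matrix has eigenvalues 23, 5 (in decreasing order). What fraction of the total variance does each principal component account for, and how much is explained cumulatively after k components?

Step 1 — total variance = trace(Sigma) = Σ λ_i = 23 + 5 = 28.

Step 2 — fraction explained by component i = λ_i / Σ λ:
  PC1: 23/28 = 0.8214
  PC2: 5/28 = 0.1786

Step 3 — cumulative fraction after k components = (λ_1 + ... + λ_k) / Σ λ:
  k = 1: 23/28 = 0.8214
  k = 2: (23 + 5)/28 = 28/28 = 1

Summary (fraction, with percent):

explained: PC1 0.8214 (82.14%), PC2 0.1786 (17.86%);  cumulative: 0.8214, 1


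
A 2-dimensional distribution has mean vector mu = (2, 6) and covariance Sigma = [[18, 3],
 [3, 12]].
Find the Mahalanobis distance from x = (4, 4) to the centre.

Step 1 — centre the observation: (x - mu) = (2, -2).

Step 2 — invert Sigma. det(Sigma) = 18·12 - (3)² = 207.
  Sigma^{-1} = (1/det) · [[d, -b], [-b, a]] = [[0.058, -0.0145],
 [-0.0145, 0.087]].

Step 3 — form the quadratic (x - mu)^T · Sigma^{-1} · (x - mu):
  Sigma^{-1} · (x - mu) = (0.1449, -0.2029).
  (x - mu)^T · [Sigma^{-1} · (x - mu)] = (2)·(0.1449) + (-2)·(-0.2029) = 0.6957.

Step 4 — take square root: d = √(0.6957) ≈ 0.8341.

d(x, mu) = √(0.6957) ≈ 0.8341


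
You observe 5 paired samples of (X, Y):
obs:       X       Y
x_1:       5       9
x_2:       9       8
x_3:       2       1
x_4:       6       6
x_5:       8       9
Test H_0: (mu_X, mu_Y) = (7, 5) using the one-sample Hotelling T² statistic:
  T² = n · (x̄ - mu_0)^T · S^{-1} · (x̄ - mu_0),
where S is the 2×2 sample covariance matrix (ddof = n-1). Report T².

Step 1 — sample mean vector:
  mean(X) = (5 + 9 + 2 + 6 + 8) / 5 = 30/5 = 6
  mean(Y) = (9 + 8 + 1 + 6 + 9) / 5 = 33/5 = 6.6
  x̄ = (6, 6.6),  deviation x̄ - mu_0 = (6, 6.6) - (7, 5) = (-1, 1.6).

Step 2 — sample covariance matrix, S[i,j] = (1/(n-1)) · Σ_k (x_{k,i} - mean_i) · (x_{k,j} - mean_j), divisor n-1 = 4:
  S[X,X] = ((-1)·(-1) + (3)·(3) + (-4)·(-4) + (0)·(0) + (2)·(2)) / 4 = 30/4 = 7.5
  S[X,Y] = ((-1)·(2.4) + (3)·(1.4) + (-4)·(-5.6) + (0)·(-0.6) + (2)·(2.4)) / 4 = 29/4 = 7.25
  S[Y,Y] = ((2.4)·(2.4) + (1.4)·(1.4) + (-5.6)·(-5.6) + (-0.6)·(-0.6) + (2.4)·(2.4)) / 4 = 45.2/4 = 11.3
  S = [[7.5, 7.25],
 [7.25, 11.3]].

Step 3 — invert S. det(S) = 7.5·11.3 - (7.25)² = 32.1875.
  S^{-1} = (1/det) · [[d, -b], [-b, a]] = [[0.3511, -0.2252],
 [-0.2252, 0.233]].

Step 4 — quadratic form (x̄ - mu_0)^T · S^{-1} · (x̄ - mu_0):
  S^{-1} · (x̄ - mu_0) = (-0.7115, 0.5981),
  (x̄ - mu_0)^T · [...] = (-1)·(-0.7115) + (1.6)·(0.5981) = 1.6683.

Step 5 — scale by n: T² = 5 · 1.6683 = 8.3417.

T² ≈ 8.3417


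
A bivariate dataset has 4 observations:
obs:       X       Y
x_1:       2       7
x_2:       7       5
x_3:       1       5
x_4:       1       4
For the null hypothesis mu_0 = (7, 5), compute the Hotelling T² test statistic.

Step 1 — sample mean vector:
  mean(X) = (2 + 7 + 1 + 1) / 4 = 11/4 = 2.75
  mean(Y) = (7 + 5 + 5 + 4) / 4 = 21/4 = 5.25
  x̄ = (2.75, 5.25),  deviation x̄ - mu_0 = (2.75, 5.25) - (7, 5) = (-4.25, 0.25).

Step 2 — sample covariance matrix, S[i,j] = (1/(n-1)) · Σ_k (x_{k,i} - mean_i) · (x_{k,j} - mean_j), divisor n-1 = 3:
  S[X,X] = ((-0.75)·(-0.75) + (4.25)·(4.25) + (-1.75)·(-1.75) + (-1.75)·(-1.75)) / 3 = 24.75/3 = 8.25
  S[X,Y] = ((-0.75)·(1.75) + (4.25)·(-0.25) + (-1.75)·(-0.25) + (-1.75)·(-1.25)) / 3 = 0.25/3 = 0.0833
  S[Y,Y] = ((1.75)·(1.75) + (-0.25)·(-0.25) + (-0.25)·(-0.25) + (-1.25)·(-1.25)) / 3 = 4.75/3 = 1.5833
  S = [[8.25, 0.0833],
 [0.0833, 1.5833]].

Step 3 — invert S. det(S) = 8.25·1.5833 - (0.0833)² = 13.0556.
  S^{-1} = (1/det) · [[d, -b], [-b, a]] = [[0.1213, -0.0064],
 [-0.0064, 0.6319]].

Step 4 — quadratic form (x̄ - mu_0)^T · S^{-1} · (x̄ - mu_0):
  S^{-1} · (x̄ - mu_0) = (-0.517, 0.1851),
  (x̄ - mu_0)^T · [...] = (-4.25)·(-0.517) + (0.25)·(0.1851) = 2.2436.

Step 5 — scale by n: T² = 4 · 2.2436 = 8.9745.

T² ≈ 8.9745


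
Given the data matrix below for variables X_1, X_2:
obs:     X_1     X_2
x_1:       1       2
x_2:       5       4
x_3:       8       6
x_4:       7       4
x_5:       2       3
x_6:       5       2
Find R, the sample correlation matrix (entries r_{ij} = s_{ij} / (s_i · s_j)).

Step 1 — column means:
  mean(X_1) = (1 + 5 + 8 + 7 + 2 + 5) / 6 = 28/6 = 4.6667
  mean(X_2) = (2 + 4 + 6 + 4 + 3 + 2) / 6 = 21/6 = 3.5

Step 2 — sample variances and covariances s[i,j] = (1/(n-1)) · Σ_k (x_{k,i} - mean_i) · (x_{k,j} - mean_j), with n-1 = 5:
  s[X_1,X_1] = ((-3.6667)·(-3.6667) + (0.3333)·(0.3333) + (3.3333)·(3.3333) + (2.3333)·(2.3333) + (-2.6667)·(-2.6667) + (0.3333)·(0.3333)) / 5 = 37.3333/5 = 7.4667
  s[X_1,X_2] = ((-3.6667)·(-1.5) + (0.3333)·(0.5) + (3.3333)·(2.5) + (2.3333)·(0.5) + (-2.6667)·(-0.5) + (0.3333)·(-1.5)) / 5 = 16/5 = 3.2
  s[X_2,X_2] = ((-1.5)·(-1.5) + (0.5)·(0.5) + (2.5)·(2.5) + (0.5)·(0.5) + (-0.5)·(-0.5) + (-1.5)·(-1.5)) / 5 = 11.5/5 = 2.3
  Sample standard deviations s_i = √(s[i,i]):
  s(X_1) = √(7.4667) = 2.7325
  s(X_2) = √(2.3) = 1.5166

Step 3 — r_{ij} = s_{ij} / (s_i · s_j):
  r[X_1,X_1] = 1 (diagonal).
  r[X_1,X_2] = 3.2 / (2.7325 · 1.5166) = 3.2 / 4.1441 = 0.7722
  r[X_2,X_2] = 1 (diagonal).

R is symmetric with unit diagonal. Assembling:

R = [[1, 0.7722],
 [0.7722, 1]]
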